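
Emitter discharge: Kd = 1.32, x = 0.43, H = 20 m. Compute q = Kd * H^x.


q = Kd * H^x = 1.32 * 20^0.43 = 1.32 * 3.626126

4.7865 L/h


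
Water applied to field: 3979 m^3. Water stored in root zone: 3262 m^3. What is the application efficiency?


Ea = V_root / V_field * 100 = 3262 / 3979 * 100 = 81.9804%

81.9804 %


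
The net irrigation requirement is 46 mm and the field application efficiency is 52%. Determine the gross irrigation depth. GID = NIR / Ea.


Ea = 52% = 0.52
GID = NIR / Ea = 46 / 0.52 = 88.4615 mm

88.4615 mm


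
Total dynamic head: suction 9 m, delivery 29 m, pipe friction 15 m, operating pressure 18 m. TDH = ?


TDH = Hs + Hd + hf + Hp = 9 + 29 + 15 + 18 = 71

71 m


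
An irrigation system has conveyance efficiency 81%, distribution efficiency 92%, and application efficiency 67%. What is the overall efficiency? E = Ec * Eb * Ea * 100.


Ec = 0.81, Eb = 0.92, Ea = 0.67
E = 0.81 * 0.92 * 0.67 * 100 = 49.9284%

49.9284 %


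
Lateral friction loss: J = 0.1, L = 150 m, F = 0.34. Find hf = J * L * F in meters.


hf = J * L * F = 0.1 * 150 * 0.34 = 5.1000 m

5.1000 m


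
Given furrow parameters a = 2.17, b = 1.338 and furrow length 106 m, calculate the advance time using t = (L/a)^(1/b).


t = (L/a)^(1/b)
t = (106/2.17)^(1/1.338)
t = 48.847926^(1/1.338)

18.2901 min


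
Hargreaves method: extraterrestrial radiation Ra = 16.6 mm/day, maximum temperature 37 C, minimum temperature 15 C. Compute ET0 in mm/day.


Tmean = (Tmax + Tmin)/2 = (37 + 15)/2 = 26.0
ET0 = 0.0023 * 16.6 * (26.0 + 17.8) * sqrt(37 - 15)
ET0 = 0.0023 * 16.6 * 43.8 * 4.690416

7.8437 mm/day


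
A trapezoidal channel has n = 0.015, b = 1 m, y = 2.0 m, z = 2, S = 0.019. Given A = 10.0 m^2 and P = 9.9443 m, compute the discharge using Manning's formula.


R = A/P = 10.0/9.9443 = 1.005601
Q = (1/0.015) * 10.0 * 1.005601^(2/3) * 0.019^0.5

92.2365 m^3/s


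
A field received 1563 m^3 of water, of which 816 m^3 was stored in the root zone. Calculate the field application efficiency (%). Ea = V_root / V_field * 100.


Ea = V_root / V_field * 100 = 816 / 1563 * 100 = 52.2073%

52.2073 %


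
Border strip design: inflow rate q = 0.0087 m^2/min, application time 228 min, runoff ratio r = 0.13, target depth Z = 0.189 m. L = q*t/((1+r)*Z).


L = q*t/((1+r)*Z)
L = 0.0087*228/((1+0.13)*0.189)
L = 1.9836/0.21357

9.2878 m


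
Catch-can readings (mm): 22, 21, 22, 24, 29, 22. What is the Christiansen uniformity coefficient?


mean = 23.333333 mm
MAD = 2.111111 mm
CU = (1 - 2.111111/23.333333)*100

90.9524 %


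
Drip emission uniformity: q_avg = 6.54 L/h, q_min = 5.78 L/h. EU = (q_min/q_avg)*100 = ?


EU = (q_min/q_avg)*100 = (5.78/6.54)*100 = 88.3792%

88.3792 %


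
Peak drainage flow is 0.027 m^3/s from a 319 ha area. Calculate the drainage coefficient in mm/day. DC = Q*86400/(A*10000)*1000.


DC = Q * 86400 / (A * 10000) * 1000
DC = 0.027 * 86400 / (319 * 10000) * 1000
DC = 2332800.0000 / 3190000

0.7313 mm/day


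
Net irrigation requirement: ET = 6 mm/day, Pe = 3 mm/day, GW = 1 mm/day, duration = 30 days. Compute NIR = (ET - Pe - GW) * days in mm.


Daily deficit = ET - Pe - GW = 6 - 3 - 1 = 2 mm/day
NIR = 2 * 30 = 60 mm

60.0000 mm


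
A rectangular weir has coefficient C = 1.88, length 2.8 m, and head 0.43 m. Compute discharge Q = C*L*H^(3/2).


Q = C * L * H^(3/2) = 1.88 * 2.8 * 0.43^1.5 = 1.88 * 2.8 * 0.281970

1.4843 m^3/s


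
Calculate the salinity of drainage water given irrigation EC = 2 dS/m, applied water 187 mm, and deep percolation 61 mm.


EC_dw = EC_iw * D_iw / D_dw
EC_dw = 2 * 187 / 61
EC_dw = 374 / 61

6.1311 dS/m


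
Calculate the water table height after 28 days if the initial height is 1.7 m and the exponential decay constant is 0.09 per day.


m = m0 * exp(-k*t)
m = 1.7 * exp(-0.09 * 28)
m = 1.7 * exp(-2.5200)

0.1368 m


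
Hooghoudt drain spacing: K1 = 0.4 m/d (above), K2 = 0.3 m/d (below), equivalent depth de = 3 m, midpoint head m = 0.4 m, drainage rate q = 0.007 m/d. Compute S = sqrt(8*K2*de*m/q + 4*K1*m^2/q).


S^2 = 8*K2*de*m/q + 4*K1*m^2/q
S^2 = 8*0.3*3*0.4/0.007 + 4*0.4*0.4^2/0.007
S = sqrt(448.0000)

21.1660 m


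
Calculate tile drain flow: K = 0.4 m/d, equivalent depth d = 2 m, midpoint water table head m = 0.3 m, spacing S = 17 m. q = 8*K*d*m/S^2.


q = 8*K*d*m/S^2
q = 8*0.4*2*0.3/17^2
q = 1.9200 / 289

0.0066 m/d


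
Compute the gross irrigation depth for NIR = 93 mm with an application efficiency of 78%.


Ea = 78% = 0.78
GID = NIR / Ea = 93 / 0.78 = 119.2308 mm

119.2308 mm


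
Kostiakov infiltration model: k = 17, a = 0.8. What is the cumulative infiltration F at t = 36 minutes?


F = k * t^a = 17 * 36^0.8
F = 17 * 17.580936

298.8759 mm


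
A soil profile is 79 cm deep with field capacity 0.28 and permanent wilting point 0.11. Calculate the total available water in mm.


AWC = (FC - PWP) * d * 10
AWC = (0.28 - 0.11) * 79 * 10
AWC = 0.1700 * 79 * 10

134.3000 mm


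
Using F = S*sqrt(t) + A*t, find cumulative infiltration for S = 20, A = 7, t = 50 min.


F = S*sqrt(t) + A*t
F = 20*sqrt(50) + 7*50
F = 20*7.071068 + 350

491.4214 mm


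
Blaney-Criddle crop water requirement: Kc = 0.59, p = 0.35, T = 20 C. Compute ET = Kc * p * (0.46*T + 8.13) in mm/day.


ET = Kc * p * (0.46*T + 8.13)
ET = 0.59 * 0.35 * (0.46*20 + 8.13)
ET = 0.59 * 0.35 * 17.3300

3.5786 mm/day


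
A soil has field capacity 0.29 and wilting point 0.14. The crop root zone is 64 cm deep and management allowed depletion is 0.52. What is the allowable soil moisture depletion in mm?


SMD = (FC - PWP) * d * MAD * 10
SMD = (0.29 - 0.14) * 64 * 0.52 * 10
SMD = 0.1500 * 64 * 0.52 * 10

49.9200 mm


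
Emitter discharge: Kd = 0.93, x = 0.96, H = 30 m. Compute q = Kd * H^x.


q = Kd * H^x = 0.93 * 30^0.96 = 0.93 * 26.184025

24.3511 L/h


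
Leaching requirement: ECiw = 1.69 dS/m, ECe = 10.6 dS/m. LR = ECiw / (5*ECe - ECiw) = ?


LR = ECiw / (5*ECe - ECiw)
LR = 1.69 / (5*10.6 - 1.69)
LR = 1.69 / 51.3100

0.0329


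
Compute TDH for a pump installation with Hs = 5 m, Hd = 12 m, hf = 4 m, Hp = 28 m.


TDH = Hs + Hd + hf + Hp = 5 + 12 + 4 + 28 = 49

49 m


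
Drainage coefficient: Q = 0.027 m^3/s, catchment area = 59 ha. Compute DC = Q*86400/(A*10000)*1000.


DC = Q * 86400 / (A * 10000) * 1000
DC = 0.027 * 86400 / (59 * 10000) * 1000
DC = 2332800.0000 / 590000

3.9539 mm/day


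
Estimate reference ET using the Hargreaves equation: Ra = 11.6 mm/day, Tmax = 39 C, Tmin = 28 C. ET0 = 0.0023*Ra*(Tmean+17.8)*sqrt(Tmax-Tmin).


Tmean = (Tmax + Tmin)/2 = (39 + 28)/2 = 33.5
ET0 = 0.0023 * 11.6 * (33.5 + 17.8) * sqrt(39 - 28)
ET0 = 0.0023 * 11.6 * 51.3 * 3.316625

4.5394 mm/day


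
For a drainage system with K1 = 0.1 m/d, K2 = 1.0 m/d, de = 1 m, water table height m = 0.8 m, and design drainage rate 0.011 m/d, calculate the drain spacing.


S^2 = 8*K2*de*m/q + 4*K1*m^2/q
S^2 = 8*1.0*1*0.8/0.011 + 4*0.1*0.8^2/0.011
S = sqrt(605.0909)

24.5986 m


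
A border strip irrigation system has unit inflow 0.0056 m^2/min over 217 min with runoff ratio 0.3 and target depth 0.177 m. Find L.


L = q*t/((1+r)*Z)
L = 0.0056*217/((1+0.3)*0.177)
L = 1.2152/0.2301

5.2812 m


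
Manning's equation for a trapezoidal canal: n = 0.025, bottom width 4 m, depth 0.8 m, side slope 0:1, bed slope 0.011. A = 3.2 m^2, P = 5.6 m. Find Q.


R = A/P = 3.2/5.6 = 0.571429
Q = (1/0.025) * 3.2 * 0.571429^(2/3) * 0.011^0.5

9.2445 m^3/s


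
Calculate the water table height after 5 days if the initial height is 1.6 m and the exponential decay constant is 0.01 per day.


m = m0 * exp(-k*t)
m = 1.6 * exp(-0.01 * 5)
m = 1.6 * exp(-0.0500)

1.5220 m


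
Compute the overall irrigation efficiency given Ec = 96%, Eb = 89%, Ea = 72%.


Ec = 0.96, Eb = 0.89, Ea = 0.72
E = 0.96 * 0.89 * 0.72 * 100 = 61.5168%

61.5168 %


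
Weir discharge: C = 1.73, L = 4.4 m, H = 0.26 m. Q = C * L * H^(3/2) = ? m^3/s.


Q = C * L * H^(3/2) = 1.73 * 4.4 * 0.26^1.5 = 1.73 * 4.4 * 0.132575

1.0092 m^3/s


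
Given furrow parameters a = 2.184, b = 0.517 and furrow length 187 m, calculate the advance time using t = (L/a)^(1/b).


t = (L/a)^(1/b)
t = (187/2.184)^(1/0.517)
t = 85.622711^(1/0.517)

5471.2067 min


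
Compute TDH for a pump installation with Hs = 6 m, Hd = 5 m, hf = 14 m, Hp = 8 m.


TDH = Hs + Hd + hf + Hp = 6 + 5 + 14 + 8 = 33

33 m


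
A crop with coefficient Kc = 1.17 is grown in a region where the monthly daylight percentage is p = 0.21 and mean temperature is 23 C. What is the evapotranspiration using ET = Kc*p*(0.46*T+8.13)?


ET = Kc * p * (0.46*T + 8.13)
ET = 1.17 * 0.21 * (0.46*23 + 8.13)
ET = 1.17 * 0.21 * 18.7100

4.5970 mm/day


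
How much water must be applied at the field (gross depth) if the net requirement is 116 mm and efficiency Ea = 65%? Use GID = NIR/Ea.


Ea = 65% = 0.65
GID = NIR / Ea = 116 / 0.65 = 178.4615 mm

178.4615 mm


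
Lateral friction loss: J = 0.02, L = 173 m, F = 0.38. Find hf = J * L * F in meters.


hf = J * L * F = 0.02 * 173 * 0.38 = 1.3148 m

1.3148 m


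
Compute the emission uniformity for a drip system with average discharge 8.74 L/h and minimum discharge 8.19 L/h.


EU = (q_min/q_avg)*100 = (8.19/8.74)*100 = 93.7071%

93.7071 %


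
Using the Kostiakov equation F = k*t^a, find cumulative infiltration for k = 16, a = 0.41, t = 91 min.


F = k * t^a = 16 * 91^0.41
F = 16 * 6.356338

101.7014 mm


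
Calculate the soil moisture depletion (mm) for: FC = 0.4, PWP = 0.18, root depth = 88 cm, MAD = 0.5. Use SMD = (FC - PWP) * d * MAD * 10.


SMD = (FC - PWP) * d * MAD * 10
SMD = (0.4 - 0.18) * 88 * 0.5 * 10
SMD = 0.2200 * 88 * 0.5 * 10

96.8000 mm


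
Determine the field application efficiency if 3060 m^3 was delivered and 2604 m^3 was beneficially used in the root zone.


Ea = V_root / V_field * 100 = 2604 / 3060 * 100 = 85.0980%

85.0980 %


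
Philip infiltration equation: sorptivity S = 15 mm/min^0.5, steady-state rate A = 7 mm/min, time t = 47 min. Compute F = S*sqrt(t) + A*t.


F = S*sqrt(t) + A*t
F = 15*sqrt(47) + 7*47
F = 15*6.855655 + 329

431.8348 mm


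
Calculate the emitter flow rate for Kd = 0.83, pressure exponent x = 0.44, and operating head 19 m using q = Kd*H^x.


q = Kd * H^x = 0.83 * 19^0.44 = 0.83 * 3.653016

3.0320 L/h


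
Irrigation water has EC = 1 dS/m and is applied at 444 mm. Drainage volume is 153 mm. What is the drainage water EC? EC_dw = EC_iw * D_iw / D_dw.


EC_dw = EC_iw * D_iw / D_dw
EC_dw = 1 * 444 / 153
EC_dw = 444 / 153

2.9020 dS/m


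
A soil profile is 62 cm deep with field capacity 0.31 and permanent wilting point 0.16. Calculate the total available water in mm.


AWC = (FC - PWP) * d * 10
AWC = (0.31 - 0.16) * 62 * 10
AWC = 0.1500 * 62 * 10

93.0000 mm


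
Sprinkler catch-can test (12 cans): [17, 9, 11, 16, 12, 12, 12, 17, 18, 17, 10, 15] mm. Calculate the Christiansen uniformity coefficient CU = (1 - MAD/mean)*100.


mean = 13.833333 mm
MAD = 2.833333 mm
CU = (1 - 2.833333/13.833333)*100

79.5181 %


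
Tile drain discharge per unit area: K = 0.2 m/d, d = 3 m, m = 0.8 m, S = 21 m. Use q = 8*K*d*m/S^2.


q = 8*K*d*m/S^2
q = 8*0.2*3*0.8/21^2
q = 3.8400 / 441

0.0087 m/d


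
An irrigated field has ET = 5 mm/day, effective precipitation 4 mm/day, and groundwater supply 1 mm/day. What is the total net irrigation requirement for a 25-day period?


Daily deficit = ET - Pe - GW = 5 - 4 - 1 = 0 mm/day
NIR = 0 * 25 = 0 mm

0 mm


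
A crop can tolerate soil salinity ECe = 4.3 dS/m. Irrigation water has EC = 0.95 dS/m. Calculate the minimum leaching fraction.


LR = ECiw / (5*ECe - ECiw)
LR = 0.95 / (5*4.3 - 0.95)
LR = 0.95 / 20.5500

0.0462


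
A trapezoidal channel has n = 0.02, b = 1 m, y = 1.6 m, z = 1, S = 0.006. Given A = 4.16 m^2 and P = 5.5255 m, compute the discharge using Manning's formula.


R = A/P = 4.16/5.5255 = 0.752873
Q = (1/0.02) * 4.16 * 0.752873^(2/3) * 0.006^0.5

13.3338 m^3/s


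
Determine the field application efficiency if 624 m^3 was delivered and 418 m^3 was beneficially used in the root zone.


Ea = V_root / V_field * 100 = 418 / 624 * 100 = 66.9872%

66.9872 %


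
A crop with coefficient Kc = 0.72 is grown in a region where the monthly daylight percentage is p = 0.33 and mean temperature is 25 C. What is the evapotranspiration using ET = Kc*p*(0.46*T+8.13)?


ET = Kc * p * (0.46*T + 8.13)
ET = 0.72 * 0.33 * (0.46*25 + 8.13)
ET = 0.72 * 0.33 * 19.6300

4.6641 mm/day


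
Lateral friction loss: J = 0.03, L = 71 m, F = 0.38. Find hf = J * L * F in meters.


hf = J * L * F = 0.03 * 71 * 0.38 = 0.8094 m

0.8094 m


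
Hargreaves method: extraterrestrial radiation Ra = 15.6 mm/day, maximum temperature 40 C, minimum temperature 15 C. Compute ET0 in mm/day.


Tmean = (Tmax + Tmin)/2 = (40 + 15)/2 = 27.5
ET0 = 0.0023 * 15.6 * (27.5 + 17.8) * sqrt(40 - 15)
ET0 = 0.0023 * 15.6 * 45.3 * 5.000000

8.1268 mm/day


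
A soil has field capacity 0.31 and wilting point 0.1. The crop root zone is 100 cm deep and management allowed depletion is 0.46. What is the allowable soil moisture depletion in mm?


SMD = (FC - PWP) * d * MAD * 10
SMD = (0.31 - 0.1) * 100 * 0.46 * 10
SMD = 0.2100 * 100 * 0.46 * 10

96.6000 mm


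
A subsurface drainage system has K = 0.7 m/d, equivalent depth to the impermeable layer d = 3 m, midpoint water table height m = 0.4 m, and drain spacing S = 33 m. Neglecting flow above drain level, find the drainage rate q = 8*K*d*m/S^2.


q = 8*K*d*m/S^2
q = 8*0.7*3*0.4/33^2
q = 6.7200 / 1089

0.0062 m/d


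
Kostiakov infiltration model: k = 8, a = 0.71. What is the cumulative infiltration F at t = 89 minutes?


F = k * t^a = 8 * 89^0.71
F = 8 * 24.214020

193.7122 mm


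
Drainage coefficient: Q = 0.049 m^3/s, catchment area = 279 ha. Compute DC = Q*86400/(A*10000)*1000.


DC = Q * 86400 / (A * 10000) * 1000
DC = 0.049 * 86400 / (279 * 10000) * 1000
DC = 4233600.0000 / 2790000

1.5174 mm/day


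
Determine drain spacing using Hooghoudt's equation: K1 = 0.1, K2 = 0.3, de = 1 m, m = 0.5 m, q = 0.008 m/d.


S^2 = 8*K2*de*m/q + 4*K1*m^2/q
S^2 = 8*0.3*1*0.5/0.008 + 4*0.1*0.5^2/0.008
S = sqrt(162.5000)

12.7475 m


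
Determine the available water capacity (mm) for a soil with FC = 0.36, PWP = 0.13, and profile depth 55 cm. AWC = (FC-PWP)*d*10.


AWC = (FC - PWP) * d * 10
AWC = (0.36 - 0.13) * 55 * 10
AWC = 0.2300 * 55 * 10

126.5000 mm


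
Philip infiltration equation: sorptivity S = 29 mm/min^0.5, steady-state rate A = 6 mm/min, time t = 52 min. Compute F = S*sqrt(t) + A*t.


F = S*sqrt(t) + A*t
F = 29*sqrt(52) + 6*52
F = 29*7.211103 + 312

521.1220 mm


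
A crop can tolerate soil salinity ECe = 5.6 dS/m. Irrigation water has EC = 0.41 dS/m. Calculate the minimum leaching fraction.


LR = ECiw / (5*ECe - ECiw)
LR = 0.41 / (5*5.6 - 0.41)
LR = 0.41 / 27.5900

0.0149


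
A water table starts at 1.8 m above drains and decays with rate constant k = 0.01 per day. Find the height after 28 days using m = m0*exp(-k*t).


m = m0 * exp(-k*t)
m = 1.8 * exp(-0.01 * 28)
m = 1.8 * exp(-0.2800)

1.3604 m


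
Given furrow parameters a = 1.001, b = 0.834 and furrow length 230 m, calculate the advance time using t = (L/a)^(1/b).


t = (L/a)^(1/b)
t = (230/1.001)^(1/0.834)
t = 229.770230^(1/0.834)

678.0902 min


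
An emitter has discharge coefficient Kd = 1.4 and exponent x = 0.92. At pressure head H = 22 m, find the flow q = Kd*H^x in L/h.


q = Kd * H^x = 1.4 * 22^0.92 = 1.4 * 17.180226

24.0523 L/h


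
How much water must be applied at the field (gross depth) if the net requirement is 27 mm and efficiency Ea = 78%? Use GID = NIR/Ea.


Ea = 78% = 0.78
GID = NIR / Ea = 27 / 0.78 = 34.6154 mm

34.6154 mm


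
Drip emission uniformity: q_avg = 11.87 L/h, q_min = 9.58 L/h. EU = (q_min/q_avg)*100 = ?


EU = (q_min/q_avg)*100 = (9.58/11.87)*100 = 80.7077%

80.7077 %


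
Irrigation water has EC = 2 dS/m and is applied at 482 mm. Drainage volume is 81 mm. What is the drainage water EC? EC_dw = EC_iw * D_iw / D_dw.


EC_dw = EC_iw * D_iw / D_dw
EC_dw = 2 * 482 / 81
EC_dw = 964 / 81

11.9012 dS/m


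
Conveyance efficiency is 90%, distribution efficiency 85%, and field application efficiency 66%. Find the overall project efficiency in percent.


Ec = 0.9, Eb = 0.85, Ea = 0.66
E = 0.9 * 0.85 * 0.66 * 100 = 50.4900%

50.4900 %


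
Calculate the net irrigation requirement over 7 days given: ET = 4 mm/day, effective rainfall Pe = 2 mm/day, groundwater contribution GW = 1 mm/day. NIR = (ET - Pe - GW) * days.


Daily deficit = ET - Pe - GW = 4 - 2 - 1 = 1 mm/day
NIR = 1 * 7 = 7 mm

7.0000 mm


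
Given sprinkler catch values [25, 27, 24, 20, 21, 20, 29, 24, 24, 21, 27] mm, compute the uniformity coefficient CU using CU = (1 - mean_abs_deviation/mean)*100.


mean = 23.818182 mm
MAD = 2.413223 mm
CU = (1 - 2.413223/23.818182)*100

89.8681 %


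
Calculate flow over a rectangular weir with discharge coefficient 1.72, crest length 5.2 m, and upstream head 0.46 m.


Q = C * L * H^(3/2) = 1.72 * 5.2 * 0.46^1.5 = 1.72 * 5.2 * 0.311987

2.7904 m^3/s


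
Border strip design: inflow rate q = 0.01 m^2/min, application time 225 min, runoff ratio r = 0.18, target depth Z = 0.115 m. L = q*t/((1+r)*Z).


L = q*t/((1+r)*Z)
L = 0.01*225/((1+0.18)*0.115)
L = 2.25/0.1357

16.5807 m


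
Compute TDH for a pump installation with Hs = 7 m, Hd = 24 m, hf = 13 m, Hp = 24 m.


TDH = Hs + Hd + hf + Hp = 7 + 24 + 13 + 24 = 68

68 m


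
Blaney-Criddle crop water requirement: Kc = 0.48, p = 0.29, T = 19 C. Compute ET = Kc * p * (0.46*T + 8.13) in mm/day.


ET = Kc * p * (0.46*T + 8.13)
ET = 0.48 * 0.29 * (0.46*19 + 8.13)
ET = 0.48 * 0.29 * 16.8700

2.3483 mm/day


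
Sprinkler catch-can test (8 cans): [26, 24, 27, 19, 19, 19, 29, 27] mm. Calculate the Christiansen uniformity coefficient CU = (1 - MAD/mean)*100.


mean = 23.750000 mm
MAD = 3.562500 mm
CU = (1 - 3.562500/23.750000)*100

85.0000 %


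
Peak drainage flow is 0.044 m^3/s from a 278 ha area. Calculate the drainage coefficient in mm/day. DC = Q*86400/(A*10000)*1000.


DC = Q * 86400 / (A * 10000) * 1000
DC = 0.044 * 86400 / (278 * 10000) * 1000
DC = 3801600.0000 / 2780000

1.3675 mm/day


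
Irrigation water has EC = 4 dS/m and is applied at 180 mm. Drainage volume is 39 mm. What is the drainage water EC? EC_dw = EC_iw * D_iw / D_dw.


EC_dw = EC_iw * D_iw / D_dw
EC_dw = 4 * 180 / 39
EC_dw = 720 / 39

18.4615 dS/m


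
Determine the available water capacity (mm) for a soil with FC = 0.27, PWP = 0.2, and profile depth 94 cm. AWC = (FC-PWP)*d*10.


AWC = (FC - PWP) * d * 10
AWC = (0.27 - 0.2) * 94 * 10
AWC = 0.0700 * 94 * 10

65.8000 mm


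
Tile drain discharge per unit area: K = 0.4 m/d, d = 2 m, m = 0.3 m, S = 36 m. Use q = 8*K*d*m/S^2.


q = 8*K*d*m/S^2
q = 8*0.4*2*0.3/36^2
q = 1.9200 / 1296

0.0015 m/d


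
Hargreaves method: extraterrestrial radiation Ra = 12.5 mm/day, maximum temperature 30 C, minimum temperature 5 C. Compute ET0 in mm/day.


Tmean = (Tmax + Tmin)/2 = (30 + 5)/2 = 17.5
ET0 = 0.0023 * 12.5 * (17.5 + 17.8) * sqrt(30 - 5)
ET0 = 0.0023 * 12.5 * 35.3 * 5.000000

5.0744 mm/day


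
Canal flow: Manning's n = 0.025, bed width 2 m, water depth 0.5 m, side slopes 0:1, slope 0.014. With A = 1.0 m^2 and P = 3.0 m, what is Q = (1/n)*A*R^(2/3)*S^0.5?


R = A/P = 1.0/3.0 = 0.333333
Q = (1/0.025) * 1.0 * 0.333333^(2/3) * 0.014^0.5

2.2753 m^3/s


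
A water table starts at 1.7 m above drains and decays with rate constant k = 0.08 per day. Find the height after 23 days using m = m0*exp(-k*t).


m = m0 * exp(-k*t)
m = 1.7 * exp(-0.08 * 23)
m = 1.7 * exp(-1.8400)

0.2700 m


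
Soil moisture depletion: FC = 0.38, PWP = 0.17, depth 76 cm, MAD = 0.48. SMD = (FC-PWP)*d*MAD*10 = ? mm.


SMD = (FC - PWP) * d * MAD * 10
SMD = (0.38 - 0.17) * 76 * 0.48 * 10
SMD = 0.2100 * 76 * 0.48 * 10

76.6080 mm


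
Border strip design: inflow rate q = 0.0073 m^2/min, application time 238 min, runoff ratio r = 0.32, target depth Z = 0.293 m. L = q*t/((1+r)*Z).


L = q*t/((1+r)*Z)
L = 0.0073*238/((1+0.32)*0.293)
L = 1.7374/0.38676

4.4922 m


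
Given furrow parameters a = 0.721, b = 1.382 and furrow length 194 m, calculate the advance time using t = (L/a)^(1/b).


t = (L/a)^(1/b)
t = (194/0.721)^(1/1.382)
t = 269.070735^(1/1.382)

57.3092 min


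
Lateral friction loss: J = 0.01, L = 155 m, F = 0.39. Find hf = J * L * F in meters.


hf = J * L * F = 0.01 * 155 * 0.39 = 0.6045 m

0.6045 m


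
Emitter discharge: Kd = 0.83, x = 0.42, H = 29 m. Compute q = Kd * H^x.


q = Kd * H^x = 0.83 * 29^0.42 = 0.83 * 4.113459

3.4142 L/h


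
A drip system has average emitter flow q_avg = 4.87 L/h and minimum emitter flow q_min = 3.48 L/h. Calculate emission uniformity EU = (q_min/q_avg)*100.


EU = (q_min/q_avg)*100 = (3.48/4.87)*100 = 71.4579%

71.4579 %


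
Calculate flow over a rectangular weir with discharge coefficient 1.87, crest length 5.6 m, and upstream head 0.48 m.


Q = C * L * H^(3/2) = 1.87 * 5.6 * 0.48^1.5 = 1.87 * 5.6 * 0.332554

3.4825 m^3/s


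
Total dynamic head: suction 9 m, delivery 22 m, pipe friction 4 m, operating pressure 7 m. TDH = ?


TDH = Hs + Hd + hf + Hp = 9 + 22 + 4 + 7 = 42

42 m


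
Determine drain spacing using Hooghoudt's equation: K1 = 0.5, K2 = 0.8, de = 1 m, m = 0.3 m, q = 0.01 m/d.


S^2 = 8*K2*de*m/q + 4*K1*m^2/q
S^2 = 8*0.8*1*0.3/0.01 + 4*0.5*0.3^2/0.01
S = sqrt(210.0000)

14.4914 m


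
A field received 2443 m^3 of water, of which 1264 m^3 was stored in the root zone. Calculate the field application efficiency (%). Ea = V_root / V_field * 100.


Ea = V_root / V_field * 100 = 1264 / 2443 * 100 = 51.7397%

51.7397 %


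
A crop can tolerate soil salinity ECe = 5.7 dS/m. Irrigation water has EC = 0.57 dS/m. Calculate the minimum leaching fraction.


LR = ECiw / (5*ECe - ECiw)
LR = 0.57 / (5*5.7 - 0.57)
LR = 0.57 / 27.9300

0.0204


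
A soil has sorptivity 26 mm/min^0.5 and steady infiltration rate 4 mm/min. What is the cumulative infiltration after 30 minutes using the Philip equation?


F = S*sqrt(t) + A*t
F = 26*sqrt(30) + 4*30
F = 26*5.477226 + 120

262.4079 mm


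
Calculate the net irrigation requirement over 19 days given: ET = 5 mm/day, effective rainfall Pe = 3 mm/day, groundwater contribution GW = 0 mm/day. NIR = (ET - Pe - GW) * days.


Daily deficit = ET - Pe - GW = 5 - 3 - 0 = 2 mm/day
NIR = 2 * 19 = 38 mm

38.0000 mm


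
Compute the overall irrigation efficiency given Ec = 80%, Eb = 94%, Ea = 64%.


Ec = 0.8, Eb = 0.94, Ea = 0.64
E = 0.8 * 0.94 * 0.64 * 100 = 48.1280%

48.1280 %


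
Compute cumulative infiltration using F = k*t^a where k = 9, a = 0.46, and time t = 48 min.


F = k * t^a = 9 * 48^0.46
F = 9 * 5.934320

53.4089 mm


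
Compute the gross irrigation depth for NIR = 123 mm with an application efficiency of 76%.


Ea = 76% = 0.76
GID = NIR / Ea = 123 / 0.76 = 161.8421 mm

161.8421 mm


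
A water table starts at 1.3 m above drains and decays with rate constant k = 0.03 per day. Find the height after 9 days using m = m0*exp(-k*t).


m = m0 * exp(-k*t)
m = 1.3 * exp(-0.03 * 9)
m = 1.3 * exp(-0.2700)

0.9924 m


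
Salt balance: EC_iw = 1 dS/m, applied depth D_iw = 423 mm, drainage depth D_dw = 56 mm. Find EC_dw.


EC_dw = EC_iw * D_iw / D_dw
EC_dw = 1 * 423 / 56
EC_dw = 423 / 56

7.5536 dS/m


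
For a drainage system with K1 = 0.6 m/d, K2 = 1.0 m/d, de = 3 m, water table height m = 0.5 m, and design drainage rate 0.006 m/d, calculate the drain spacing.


S^2 = 8*K2*de*m/q + 4*K1*m^2/q
S^2 = 8*1.0*3*0.5/0.006 + 4*0.6*0.5^2/0.006
S = sqrt(2100.0000)

45.8258 m


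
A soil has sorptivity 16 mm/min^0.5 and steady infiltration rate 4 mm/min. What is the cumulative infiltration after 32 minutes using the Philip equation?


F = S*sqrt(t) + A*t
F = 16*sqrt(32) + 4*32
F = 16*5.656854 + 128

218.5097 mm


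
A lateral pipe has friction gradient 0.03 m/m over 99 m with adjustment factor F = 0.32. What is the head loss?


hf = J * L * F = 0.03 * 99 * 0.32 = 0.9504 m

0.9504 m


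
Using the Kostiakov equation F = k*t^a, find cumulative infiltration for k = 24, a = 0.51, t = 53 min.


F = k * t^a = 24 * 53^0.51
F = 24 * 7.574966

181.7992 mm


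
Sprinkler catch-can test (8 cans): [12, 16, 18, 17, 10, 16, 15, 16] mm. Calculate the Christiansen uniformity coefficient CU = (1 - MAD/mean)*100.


mean = 15.000000 mm
MAD = 2.000000 mm
CU = (1 - 2.000000/15.000000)*100

86.6667 %


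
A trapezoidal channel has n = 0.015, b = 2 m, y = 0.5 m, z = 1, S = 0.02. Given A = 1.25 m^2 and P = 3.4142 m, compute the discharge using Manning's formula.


R = A/P = 1.25/3.4142 = 0.366118
Q = (1/0.015) * 1.25 * 0.366118^(2/3) * 0.02^0.5

6.0313 m^3/s


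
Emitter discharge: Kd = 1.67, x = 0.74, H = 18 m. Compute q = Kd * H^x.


q = Kd * H^x = 1.67 * 18^0.74 = 1.67 * 8.489882

14.1781 L/h


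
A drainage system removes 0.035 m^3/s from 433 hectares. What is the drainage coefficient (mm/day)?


DC = Q * 86400 / (A * 10000) * 1000
DC = 0.035 * 86400 / (433 * 10000) * 1000
DC = 3024000.0000 / 4330000

0.6984 mm/day


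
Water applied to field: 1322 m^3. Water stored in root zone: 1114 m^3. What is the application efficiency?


Ea = V_root / V_field * 100 = 1114 / 1322 * 100 = 84.2663%

84.2663 %


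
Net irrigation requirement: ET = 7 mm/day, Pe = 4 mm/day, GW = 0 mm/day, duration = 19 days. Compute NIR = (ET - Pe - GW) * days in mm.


Daily deficit = ET - Pe - GW = 7 - 4 - 0 = 3 mm/day
NIR = 3 * 19 = 57 mm

57.0000 mm


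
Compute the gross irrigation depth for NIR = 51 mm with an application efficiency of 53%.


Ea = 53% = 0.53
GID = NIR / Ea = 51 / 0.53 = 96.2264 mm

96.2264 mm


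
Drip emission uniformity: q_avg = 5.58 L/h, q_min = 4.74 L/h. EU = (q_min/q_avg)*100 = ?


EU = (q_min/q_avg)*100 = (4.74/5.58)*100 = 84.9462%

84.9462 %


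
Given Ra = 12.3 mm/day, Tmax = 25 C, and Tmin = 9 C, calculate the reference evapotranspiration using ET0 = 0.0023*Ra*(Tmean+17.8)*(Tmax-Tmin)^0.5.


Tmean = (Tmax + Tmin)/2 = (25 + 9)/2 = 17.0
ET0 = 0.0023 * 12.3 * (17.0 + 17.8) * sqrt(25 - 9)
ET0 = 0.0023 * 12.3 * 34.8 * 4.000000

3.9380 mm/day


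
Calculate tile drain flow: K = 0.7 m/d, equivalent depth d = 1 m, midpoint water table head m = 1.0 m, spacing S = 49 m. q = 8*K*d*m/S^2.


q = 8*K*d*m/S^2
q = 8*0.7*1*1.0/49^2
q = 5.6000 / 2401

0.0023 m/d


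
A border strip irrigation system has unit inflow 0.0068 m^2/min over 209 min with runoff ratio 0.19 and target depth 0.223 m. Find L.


L = q*t/((1+r)*Z)
L = 0.0068*209/((1+0.19)*0.223)
L = 1.4212/0.26537

5.3555 m


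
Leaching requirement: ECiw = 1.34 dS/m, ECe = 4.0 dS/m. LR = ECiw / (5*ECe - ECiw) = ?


LR = ECiw / (5*ECe - ECiw)
LR = 1.34 / (5*4.0 - 1.34)
LR = 1.34 / 18.6600

0.0718


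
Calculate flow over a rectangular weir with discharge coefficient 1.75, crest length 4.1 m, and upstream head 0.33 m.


Q = C * L * H^(3/2) = 1.75 * 4.1 * 0.33^1.5 = 1.75 * 4.1 * 0.189571

1.3602 m^3/s


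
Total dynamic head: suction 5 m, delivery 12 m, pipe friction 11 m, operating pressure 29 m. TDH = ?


TDH = Hs + Hd + hf + Hp = 5 + 12 + 11 + 29 = 57

57 m


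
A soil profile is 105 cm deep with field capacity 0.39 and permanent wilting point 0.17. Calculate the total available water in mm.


AWC = (FC - PWP) * d * 10
AWC = (0.39 - 0.17) * 105 * 10
AWC = 0.2200 * 105 * 10

231.0000 mm


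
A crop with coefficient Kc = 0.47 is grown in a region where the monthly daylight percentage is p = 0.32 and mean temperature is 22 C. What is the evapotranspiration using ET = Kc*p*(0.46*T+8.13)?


ET = Kc * p * (0.46*T + 8.13)
ET = 0.47 * 0.32 * (0.46*22 + 8.13)
ET = 0.47 * 0.32 * 18.2500

2.7448 mm/day


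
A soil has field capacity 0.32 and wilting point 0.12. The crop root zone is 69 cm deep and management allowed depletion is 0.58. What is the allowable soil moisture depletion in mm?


SMD = (FC - PWP) * d * MAD * 10
SMD = (0.32 - 0.12) * 69 * 0.58 * 10
SMD = 0.2000 * 69 * 0.58 * 10

80.0400 mm


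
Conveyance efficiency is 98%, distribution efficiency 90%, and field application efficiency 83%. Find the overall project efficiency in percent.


Ec = 0.98, Eb = 0.9, Ea = 0.83
E = 0.98 * 0.9 * 0.83 * 100 = 73.2060%

73.2060 %


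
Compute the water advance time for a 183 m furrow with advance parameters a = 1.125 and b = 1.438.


t = (L/a)^(1/b)
t = (183/1.125)^(1/1.438)
t = 162.666667^(1/1.438)

34.4953 min


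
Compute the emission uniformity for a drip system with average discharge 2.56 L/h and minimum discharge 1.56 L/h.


EU = (q_min/q_avg)*100 = (1.56/2.56)*100 = 60.9375%

60.9375 %


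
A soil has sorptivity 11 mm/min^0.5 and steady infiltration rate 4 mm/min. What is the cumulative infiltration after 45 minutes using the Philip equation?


F = S*sqrt(t) + A*t
F = 11*sqrt(45) + 4*45
F = 11*6.708204 + 180

253.7902 mm


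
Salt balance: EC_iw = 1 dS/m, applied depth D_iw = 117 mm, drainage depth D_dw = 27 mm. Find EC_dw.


EC_dw = EC_iw * D_iw / D_dw
EC_dw = 1 * 117 / 27
EC_dw = 117 / 27

4.3333 dS/m


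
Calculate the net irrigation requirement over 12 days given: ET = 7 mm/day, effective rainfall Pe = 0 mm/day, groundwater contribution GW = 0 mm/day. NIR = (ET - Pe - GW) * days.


Daily deficit = ET - Pe - GW = 7 - 0 - 0 = 7 mm/day
NIR = 7 * 12 = 84 mm

84.0000 mm


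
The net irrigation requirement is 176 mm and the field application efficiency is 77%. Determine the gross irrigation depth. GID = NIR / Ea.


Ea = 77% = 0.77
GID = NIR / Ea = 176 / 0.77 = 228.5714 mm

228.5714 mm


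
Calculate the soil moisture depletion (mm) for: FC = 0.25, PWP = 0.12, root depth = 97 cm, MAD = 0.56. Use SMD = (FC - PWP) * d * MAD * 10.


SMD = (FC - PWP) * d * MAD * 10
SMD = (0.25 - 0.12) * 97 * 0.56 * 10
SMD = 0.1300 * 97 * 0.56 * 10

70.6160 mm


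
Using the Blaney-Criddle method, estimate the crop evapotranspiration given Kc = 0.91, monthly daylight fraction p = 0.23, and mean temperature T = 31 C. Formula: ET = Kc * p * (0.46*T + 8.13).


ET = Kc * p * (0.46*T + 8.13)
ET = 0.91 * 0.23 * (0.46*31 + 8.13)
ET = 0.91 * 0.23 * 22.3900

4.6862 mm/day


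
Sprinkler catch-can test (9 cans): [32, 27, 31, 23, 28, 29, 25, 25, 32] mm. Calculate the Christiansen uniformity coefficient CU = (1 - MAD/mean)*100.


mean = 28.000000 mm
MAD = 2.666667 mm
CU = (1 - 2.666667/28.000000)*100

90.4762 %


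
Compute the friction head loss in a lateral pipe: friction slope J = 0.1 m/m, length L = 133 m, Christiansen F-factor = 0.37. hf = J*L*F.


hf = J * L * F = 0.1 * 133 * 0.37 = 4.9210 m

4.9210 m


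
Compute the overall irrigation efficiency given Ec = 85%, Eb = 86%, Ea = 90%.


Ec = 0.85, Eb = 0.86, Ea = 0.9
E = 0.85 * 0.86 * 0.9 * 100 = 65.7900%

65.7900 %


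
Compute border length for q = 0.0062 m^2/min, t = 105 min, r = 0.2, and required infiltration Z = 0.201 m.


L = q*t/((1+r)*Z)
L = 0.0062*105/((1+0.2)*0.201)
L = 0.651/0.2412

2.6990 m


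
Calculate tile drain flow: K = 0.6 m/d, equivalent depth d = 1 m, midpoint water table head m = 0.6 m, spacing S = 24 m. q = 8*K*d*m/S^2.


q = 8*K*d*m/S^2
q = 8*0.6*1*0.6/24^2
q = 2.8800 / 576

0.0050 m/d


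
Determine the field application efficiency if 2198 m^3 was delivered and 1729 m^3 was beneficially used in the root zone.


Ea = V_root / V_field * 100 = 1729 / 2198 * 100 = 78.6624%

78.6624 %


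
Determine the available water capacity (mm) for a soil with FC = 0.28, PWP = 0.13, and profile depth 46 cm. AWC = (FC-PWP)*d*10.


AWC = (FC - PWP) * d * 10
AWC = (0.28 - 0.13) * 46 * 10
AWC = 0.1500 * 46 * 10

69.0000 mm


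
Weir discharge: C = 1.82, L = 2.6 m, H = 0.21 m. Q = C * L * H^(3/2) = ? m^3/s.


Q = C * L * H^(3/2) = 1.82 * 2.6 * 0.21^1.5 = 1.82 * 2.6 * 0.096234

0.4554 m^3/s


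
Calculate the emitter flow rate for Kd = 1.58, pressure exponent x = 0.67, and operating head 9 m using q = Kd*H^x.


q = Kd * H^x = 1.58 * 9^0.67 = 1.58 * 4.358555

6.8865 L/h


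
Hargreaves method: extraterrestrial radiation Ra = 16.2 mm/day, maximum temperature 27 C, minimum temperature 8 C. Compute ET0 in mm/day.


Tmean = (Tmax + Tmin)/2 = (27 + 8)/2 = 17.5
ET0 = 0.0023 * 16.2 * (17.5 + 17.8) * sqrt(27 - 8)
ET0 = 0.0023 * 16.2 * 35.3 * 4.358899

5.7332 mm/day


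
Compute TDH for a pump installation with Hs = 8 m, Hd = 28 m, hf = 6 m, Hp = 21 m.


TDH = Hs + Hd + hf + Hp = 8 + 28 + 6 + 21 = 63

63 m


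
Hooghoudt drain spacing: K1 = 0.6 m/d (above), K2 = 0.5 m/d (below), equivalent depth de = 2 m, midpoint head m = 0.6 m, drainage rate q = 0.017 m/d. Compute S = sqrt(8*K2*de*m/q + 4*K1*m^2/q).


S^2 = 8*K2*de*m/q + 4*K1*m^2/q
S^2 = 8*0.5*2*0.6/0.017 + 4*0.6*0.6^2/0.017
S = sqrt(333.1765)

18.2531 m


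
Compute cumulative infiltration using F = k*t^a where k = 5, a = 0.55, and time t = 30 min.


F = k * t^a = 5 * 30^0.55
F = 5 * 6.492571

32.4629 mm


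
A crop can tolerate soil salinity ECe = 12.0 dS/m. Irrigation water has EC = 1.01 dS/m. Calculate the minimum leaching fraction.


LR = ECiw / (5*ECe - ECiw)
LR = 1.01 / (5*12.0 - 1.01)
LR = 1.01 / 58.9900

0.0171


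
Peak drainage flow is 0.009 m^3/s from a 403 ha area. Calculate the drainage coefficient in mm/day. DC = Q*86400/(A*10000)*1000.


DC = Q * 86400 / (A * 10000) * 1000
DC = 0.009 * 86400 / (403 * 10000) * 1000
DC = 777600.0000 / 4030000

0.1930 mm/day


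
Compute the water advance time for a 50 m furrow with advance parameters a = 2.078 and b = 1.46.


t = (L/a)^(1/b)
t = (50/2.078)^(1/1.46)
t = 24.061598^(1/1.46)

8.8331 min


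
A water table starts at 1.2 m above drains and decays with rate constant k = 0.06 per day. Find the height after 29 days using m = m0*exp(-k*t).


m = m0 * exp(-k*t)
m = 1.2 * exp(-0.06 * 29)
m = 1.2 * exp(-1.7400)

0.2106 m


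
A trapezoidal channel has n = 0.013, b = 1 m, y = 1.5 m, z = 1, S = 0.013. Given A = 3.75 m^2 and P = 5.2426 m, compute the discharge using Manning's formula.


R = A/P = 3.75/5.2426 = 0.715294
Q = (1/0.013) * 3.75 * 0.715294^(2/3) * 0.013^0.5

26.3057 m^3/s


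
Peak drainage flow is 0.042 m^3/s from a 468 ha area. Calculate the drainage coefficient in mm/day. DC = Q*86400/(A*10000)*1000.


DC = Q * 86400 / (A * 10000) * 1000
DC = 0.042 * 86400 / (468 * 10000) * 1000
DC = 3628800.0000 / 4680000

0.7754 mm/day


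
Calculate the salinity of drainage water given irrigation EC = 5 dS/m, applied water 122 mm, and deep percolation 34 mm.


EC_dw = EC_iw * D_iw / D_dw
EC_dw = 5 * 122 / 34
EC_dw = 610 / 34

17.9412 dS/m


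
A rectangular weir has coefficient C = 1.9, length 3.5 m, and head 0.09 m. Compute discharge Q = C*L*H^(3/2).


Q = C * L * H^(3/2) = 1.9 * 3.5 * 0.09^1.5 = 1.9 * 3.5 * 0.027000

0.1795 m^3/s


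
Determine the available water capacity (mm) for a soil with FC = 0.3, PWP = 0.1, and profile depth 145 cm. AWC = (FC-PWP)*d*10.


AWC = (FC - PWP) * d * 10
AWC = (0.3 - 0.1) * 145 * 10
AWC = 0.2000 * 145 * 10

290.0000 mm


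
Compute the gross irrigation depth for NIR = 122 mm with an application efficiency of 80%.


Ea = 80% = 0.8
GID = NIR / Ea = 122 / 0.8 = 152.5000 mm

152.5000 mm


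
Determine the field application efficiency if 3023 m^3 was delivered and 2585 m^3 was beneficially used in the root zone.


Ea = V_root / V_field * 100 = 2585 / 3023 * 100 = 85.5111%

85.5111 %


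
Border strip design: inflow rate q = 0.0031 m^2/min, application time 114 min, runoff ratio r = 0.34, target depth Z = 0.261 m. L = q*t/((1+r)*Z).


L = q*t/((1+r)*Z)
L = 0.0031*114/((1+0.34)*0.261)
L = 0.3534/0.34974

1.0105 m


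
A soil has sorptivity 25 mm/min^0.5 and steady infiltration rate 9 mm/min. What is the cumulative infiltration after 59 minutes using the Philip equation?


F = S*sqrt(t) + A*t
F = 25*sqrt(59) + 9*59
F = 25*7.681146 + 531

723.0286 mm


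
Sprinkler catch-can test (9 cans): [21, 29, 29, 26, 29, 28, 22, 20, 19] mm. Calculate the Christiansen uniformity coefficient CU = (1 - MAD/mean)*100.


mean = 24.777778 mm
MAD = 3.802469 mm
CU = (1 - 3.802469/24.777778)*100

84.6537 %


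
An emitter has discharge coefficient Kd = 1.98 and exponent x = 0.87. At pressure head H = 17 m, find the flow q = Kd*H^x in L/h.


q = Kd * H^x = 1.98 * 17^0.87 = 1.98 * 11.762254

23.2893 L/h


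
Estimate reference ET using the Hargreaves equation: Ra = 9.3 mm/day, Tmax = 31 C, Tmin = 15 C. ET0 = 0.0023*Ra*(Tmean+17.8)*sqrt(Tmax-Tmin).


Tmean = (Tmax + Tmin)/2 = (31 + 15)/2 = 23.0
ET0 = 0.0023 * 9.3 * (23.0 + 17.8) * sqrt(31 - 15)
ET0 = 0.0023 * 9.3 * 40.8 * 4.000000

3.4908 mm/day


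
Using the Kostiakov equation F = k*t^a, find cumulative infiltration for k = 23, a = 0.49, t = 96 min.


F = k * t^a = 23 * 96^0.49
F = 23 * 9.360799

215.2984 mm


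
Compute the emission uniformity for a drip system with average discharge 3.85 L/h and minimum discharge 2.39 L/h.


EU = (q_min/q_avg)*100 = (2.39/3.85)*100 = 62.0779%

62.0779 %


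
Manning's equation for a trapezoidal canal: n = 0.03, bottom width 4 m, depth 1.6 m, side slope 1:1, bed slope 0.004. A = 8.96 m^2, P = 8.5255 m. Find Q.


R = A/P = 8.96/8.5255 = 1.050965
Q = (1/0.03) * 8.96 * 1.050965^(2/3) * 0.004^0.5

19.5258 m^3/s


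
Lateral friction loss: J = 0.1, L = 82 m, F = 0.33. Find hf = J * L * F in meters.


hf = J * L * F = 0.1 * 82 * 0.33 = 2.7060 m

2.7060 m


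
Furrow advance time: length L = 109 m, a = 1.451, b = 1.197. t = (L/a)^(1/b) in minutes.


t = (L/a)^(1/b)
t = (109/1.451)^(1/1.197)
t = 75.120606^(1/1.197)

36.9020 min


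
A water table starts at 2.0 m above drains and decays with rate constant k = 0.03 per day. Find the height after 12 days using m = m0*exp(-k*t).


m = m0 * exp(-k*t)
m = 2.0 * exp(-0.03 * 12)
m = 2.0 * exp(-0.3600)

1.3954 m


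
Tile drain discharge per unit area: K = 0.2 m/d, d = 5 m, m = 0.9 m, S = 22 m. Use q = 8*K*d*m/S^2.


q = 8*K*d*m/S^2
q = 8*0.2*5*0.9/22^2
q = 7.2000 / 484

0.0149 m/d


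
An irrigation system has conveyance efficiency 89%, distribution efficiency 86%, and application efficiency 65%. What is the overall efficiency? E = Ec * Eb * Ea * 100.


Ec = 0.89, Eb = 0.86, Ea = 0.65
E = 0.89 * 0.86 * 0.65 * 100 = 49.7510%

49.7510 %


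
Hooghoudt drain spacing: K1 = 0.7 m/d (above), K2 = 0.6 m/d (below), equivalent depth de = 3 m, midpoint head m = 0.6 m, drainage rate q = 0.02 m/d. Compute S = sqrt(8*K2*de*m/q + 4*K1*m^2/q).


S^2 = 8*K2*de*m/q + 4*K1*m^2/q
S^2 = 8*0.6*3*0.6/0.02 + 4*0.7*0.6^2/0.02
S = sqrt(482.4000)

21.9636 m


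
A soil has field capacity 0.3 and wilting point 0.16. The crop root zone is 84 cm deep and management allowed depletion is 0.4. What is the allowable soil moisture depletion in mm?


SMD = (FC - PWP) * d * MAD * 10
SMD = (0.3 - 0.16) * 84 * 0.4 * 10
SMD = 0.1400 * 84 * 0.4 * 10

47.0400 mm


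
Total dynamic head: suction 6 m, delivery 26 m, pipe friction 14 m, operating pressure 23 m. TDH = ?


TDH = Hs + Hd + hf + Hp = 6 + 26 + 14 + 23 = 69

69 m


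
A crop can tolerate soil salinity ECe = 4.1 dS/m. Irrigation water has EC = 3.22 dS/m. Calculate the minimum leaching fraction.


LR = ECiw / (5*ECe - ECiw)
LR = 3.22 / (5*4.1 - 3.22)
LR = 3.22 / 17.2800

0.1863


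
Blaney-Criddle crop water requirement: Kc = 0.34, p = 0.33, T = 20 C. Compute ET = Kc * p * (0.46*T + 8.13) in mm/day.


ET = Kc * p * (0.46*T + 8.13)
ET = 0.34 * 0.33 * (0.46*20 + 8.13)
ET = 0.34 * 0.33 * 17.3300

1.9444 mm/day
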